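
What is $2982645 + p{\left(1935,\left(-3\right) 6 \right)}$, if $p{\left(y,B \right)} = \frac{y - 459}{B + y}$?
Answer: $\frac{635303549}{213} \approx 2.9826 \cdot 10^{6}$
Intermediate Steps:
$p{\left(y,B \right)} = \frac{-459 + y}{B + y}$
$2982645 + p{\left(1935,\left(-3\right) 6 \right)} = 2982645 + \frac{-459 + 1935}{\left(-3\right) 6 + 1935} = 2982645 + \frac{1}{-18 + 1935} \cdot 1476 = 2982645 + \frac{1}{1917} \cdot 1476 = 2982645 + \frac{164}{213} = \frac{635303549}{213}$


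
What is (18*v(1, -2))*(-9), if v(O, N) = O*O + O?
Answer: -324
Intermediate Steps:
v(O, N) = O + O² (v(O, N) = O² + O = O + O²)
(18*v(1, -2))*(-9) = (18*(1*(1 + 1)))*(-9) = (18*(1*2))*(-9) = (18*2)*(-9) = 36*(-9) = -324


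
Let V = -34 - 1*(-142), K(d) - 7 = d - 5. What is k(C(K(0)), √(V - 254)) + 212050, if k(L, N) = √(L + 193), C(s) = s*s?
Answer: 212050 + √197 ≈ 2.1206e+5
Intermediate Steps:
K(d) = 2 + d (K(d) = 7 + (d - 5) = 7 + (-5 + d) = 2 + d)
C(s) = s²
V = 108 (V = -34 + 142 = 108)
k(L, N) = √(193 + L)
k(C(K(0)), √(V - 254)) + 212050 = √(193 + (2 + 0)²) + 212050 = √(193 + 2²) + 212050 = √(193 + 4) + 212050 = √197 + 212050 = 212050 + √197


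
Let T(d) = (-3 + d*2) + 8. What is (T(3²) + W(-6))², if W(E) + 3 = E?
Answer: 196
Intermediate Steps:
T(d) = 5 + 2*d (T(d) = (-3 + 2*d) + 8 = 5 + 2*d)
W(E) = -3 + E
(T(3²) + W(-6))² = ((5 + 2*3²) + (-3 - 6))² = ((5 + 2*9) - 9)² = ((5 + 18) - 9)² = (23 - 9)² = 14² = 196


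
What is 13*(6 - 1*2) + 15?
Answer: 67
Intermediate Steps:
13*(6 - 1*2) + 15 = 13*(6 - 2) + 15 = 13*4 + 15 = 52 + 15 = 67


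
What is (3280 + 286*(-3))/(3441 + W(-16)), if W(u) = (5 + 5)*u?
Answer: 2422/3281 ≈ 0.73819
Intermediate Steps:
W(u) = 10*u
(3280 + 286*(-3))/(3441 + W(-16)) = (3280 + 286*(-3))/(3441 + 10*(-16)) = (3280 - 858)/(3441 - 160) = 2422/3281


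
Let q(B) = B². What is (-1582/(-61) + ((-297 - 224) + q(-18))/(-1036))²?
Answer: 2725698638961/3993734416 ≈ 682.49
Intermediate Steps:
(-1582/(-61) + ((-297 - 224) + q(-18))/(-1036))² = (-1582/(-61) + ((-297 - 224) + (-18)²)/(-1036))² = (-1582*(-1/61) + (-521 + 324)*(-1/1036))² = (1582/61 - 197*(-1/1036))² = (1582/61 + 197/1036)² = (1650969/63196)² = 2725698638961/3993734416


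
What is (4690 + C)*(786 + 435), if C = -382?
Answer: 5260068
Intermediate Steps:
(4690 + C)*(786 + 435) = (4690 - 382)*(786 + 435) = 4308*1221 = 5260068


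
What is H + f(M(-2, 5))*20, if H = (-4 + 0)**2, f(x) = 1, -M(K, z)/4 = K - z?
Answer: 36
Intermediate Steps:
M(K, z) = -4*K + 4*z (M(K, z) = -4*(K - z) = -4*K + 4*z)
H = 16 (H = (-4)**2 = 16)
H + f(M(-2, 5))*20 = 16 + 1*20 = 16 + 20 = 36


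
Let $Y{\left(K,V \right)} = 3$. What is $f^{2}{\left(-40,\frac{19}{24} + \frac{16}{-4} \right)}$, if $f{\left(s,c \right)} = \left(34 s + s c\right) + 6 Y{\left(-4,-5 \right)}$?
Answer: $\frac{13256881}{9} \approx 1.473 \cdot 10^{6}$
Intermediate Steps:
$f{\left(s,c \right)} = 18 + 34 s + c s$ ($f{\left(s,c \right)} = \left(34 s + s c\right) + 6 \cdot 3 = \left(34 s + c s\right) + 18 = 18 + 34 s + c s$)
$f^{2}{\left(-40,\frac{19}{24} + \frac{16}{-4} \right)} = \left(18 + 34 \left(-40\right) + \left(\frac{19}{24} + \frac{16}{-4}\right) \left(-40\right)\right)^{2} = \left(18 - 1360 + \left(19 \cdot \frac{1}{24} + 16 \left(- \frac{1}{4}\right)\right) \left(-40\right)\right)^{2} = \left(18 - 1360 + \left(\frac{19}{24} - 4\right) \left(-40\right)\right)^{2} = \left(18 - 1360 - - \frac{385}{3}\right)^{2} = \left(18 - 1360 + \frac{385}{3}\right)^{2} = \left(- \frac{3641}{3}\right)^{2} = \frac{13256881}{9}$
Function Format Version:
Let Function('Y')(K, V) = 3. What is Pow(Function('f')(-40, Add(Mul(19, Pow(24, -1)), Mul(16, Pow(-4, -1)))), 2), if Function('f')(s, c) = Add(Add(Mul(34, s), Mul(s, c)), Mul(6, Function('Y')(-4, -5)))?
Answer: Rational(13256881, 9) ≈ 1.4730e+6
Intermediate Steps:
Function('f')(s, c) = Add(18, Mul(34, s), Mul(c, s)) (Function('f')(s, c) = Add(Add(Mul(34, s), Mul(s, c)), Mul(6, 3)) = Add(Add(Mul(34, s), Mul(c, s)), 18) = Add(18, Mul(34, s), Mul(c, s)))
Pow(Function('f')(-40, Add(Mul(19, Pow(24, -1)), Mul(16, Pow(-4, -1)))), 2) = Pow(Add(18, Mul(34, -40), Mul(Add(Mul(19, Pow(24, -1)), Mul(16, Pow(-4, -1))), -40)), 2) = Pow(Add(18, -1360, Mul(Add(Mul(19, Rational(1, 24)), Mul(16, Rational(-1, 4))), -40)), 2) = Pow(Add(18, -1360, Mul(Add(Rational(19, 24), -4), -40)), 2) = Pow(Add(18, -1360, Mul(Rational(-77, 24), -40)), 2) = Pow(Add(18, -1360, Rational(385, 3)), 2) = Pow(Rational(-3641, 3), 2) = Rational(13256881, 9)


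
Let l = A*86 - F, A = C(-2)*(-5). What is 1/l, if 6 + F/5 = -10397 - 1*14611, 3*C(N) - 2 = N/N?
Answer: 1/124640 ≈ 8.0231e-6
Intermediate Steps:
C(N) = 1 (C(N) = ⅔ + (N/N)/3 = ⅔ + (⅓)*1 = ⅔ + ⅓ = 1)
A = -5 (A = 1*(-5) = -5)
F = -125070 (F = -30 + 5*(-10397 - 1*14611) = -30 + 5*(-10397 - 14611) = -30 + 5*(-25008) = -30 - 125040 = -125070)
l = 124640 (l = -5*86 - 1*(-125070) = -430 + 125070 = 124640)
1/l = 1/124640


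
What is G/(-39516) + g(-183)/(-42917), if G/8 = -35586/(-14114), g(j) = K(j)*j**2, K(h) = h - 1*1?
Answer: 143195808751722/997335330817 ≈ 143.58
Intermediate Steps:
K(h) = -1 + h (K(h) = h - 1 = -1 + h)
g(j) = j**2*(-1 + j) (g(j) = (-1 + j)*j**2 = j**2*(-1 + j))
G = 142344/7057 (G = 8*(-35586/(-14114)) = 8*(-35586*(-1/14114)) = 8*(17793/7057) = 142344/7057 ≈ 20.171)
G/(-39516) + g(-183)/(-42917) = (142344/7057)/(-39516) + ((-183)**2*(-1 - 183))/(-42917) = (142344/7057)*(-1/39516) + (33489*(-184))*(-1/42917) = -11862/23238701 - 6161976*(-1/42917) = -11862/23238701 + 6161976/42917 = 143195808751722/997335330817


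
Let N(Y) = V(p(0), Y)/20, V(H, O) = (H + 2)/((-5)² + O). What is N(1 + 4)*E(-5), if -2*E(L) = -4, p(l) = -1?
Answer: 1/300 ≈ 0.0033333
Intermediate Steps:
E(L) = 2 (E(L) = -½*(-4) = 2)
V(H, O) = (2 + H)/(25 + O)
N(Y) = 1/(20*(25 + Y)) (N(Y) = ((2 - 1)/(25 + Y))/20 = (1/(25 + Y))*(1/20) = (1/20)/(25 + Y) = 1/(20*(25 + Y)))
N(1 + 4)*E(-5) = (1/(20*(25 + (1 + 4))))*2 = (1/(20*(25 + 5)))*2 = ((1/20)/30)*2 = ((1/20)*(1/30))*2 = (1/600)*2 = 1/300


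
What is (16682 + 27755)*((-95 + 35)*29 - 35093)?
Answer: -1636748021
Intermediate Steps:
(16682 + 27755)*((-95 + 35)*29 - 35093) = 44437*(-60*29 - 35093) = 44437*(-1740 - 35093) = 44437*(-36833) = -1636748021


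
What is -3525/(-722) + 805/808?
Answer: 1714705/291688 ≈ 5.8786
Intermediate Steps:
-3525/(-722) + 805/808 = -3525*(-1/722) + 805*(1/808) = 3525/722 + 805/808 = 1714705/291688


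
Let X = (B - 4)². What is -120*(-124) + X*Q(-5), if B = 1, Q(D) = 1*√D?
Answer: 14880 + 9*I*√5 ≈ 14880.0 + 20.125*I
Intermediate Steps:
Q(D) = √D
X = 9 (X = (1 - 4)² = (-3)² = 9)
-120*(-124) + X*Q(-5) = -120*(-124) + 9*√(-5) = 14880 + 9*(I*√5) = 14880 + 9*I*√5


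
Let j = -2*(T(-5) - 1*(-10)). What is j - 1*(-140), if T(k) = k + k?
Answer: 140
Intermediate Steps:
T(k) = 2*k
j = 0 (j = -2*(2*(-5) - 1*(-10)) = -2*(-10 + 10) = -2*0 = 0)
j - 1*(-140) = 0 - 1*(-140) = 0 + 140 = 140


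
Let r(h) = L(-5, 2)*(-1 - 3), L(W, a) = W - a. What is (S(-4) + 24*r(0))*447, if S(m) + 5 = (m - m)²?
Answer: 298149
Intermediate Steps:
r(h) = 28 (r(h) = (-5 - 1*2)*(-1 - 3) = (-5 - 2)*(-4) = -7*(-4) = 28)
S(m) = -5 (S(m) = -5 + (m - m)² = -5 + 0² = -5 + 0 = -5)
(S(-4) + 24*r(0))*447 = (-5 + 24*28)*447 = (-5 + 672)*447 = 667*447 = 298149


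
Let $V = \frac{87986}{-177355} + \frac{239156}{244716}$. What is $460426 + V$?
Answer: $\frac{4995812202740771}{10850401545} \approx 4.6043 \cdot 10^{5}$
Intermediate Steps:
$V = \frac{5220982601}{10850401545}$ ($V = 87986 \left(- \frac{1}{177355}\right) + 239156 \cdot \frac{1}{244716} = - \frac{87986}{177355} + \frac{59789}{61179} = \frac{5220982601}{10850401545} \approx 0.48118$)
$460426 + V = 460426 + \frac{5220982601}{10850401545} = \frac{4995812202740771}{10850401545}$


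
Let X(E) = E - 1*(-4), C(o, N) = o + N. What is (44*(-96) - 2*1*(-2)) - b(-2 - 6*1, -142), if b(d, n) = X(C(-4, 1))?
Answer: -4221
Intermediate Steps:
C(o, N) = N + o
X(E) = 4 + E (X(E) = E + 4 = 4 + E)
b(d, n) = 1 (b(d, n) = 4 + (1 - 4) = 4 - 3 = 1)
(44*(-96) - 2*1*(-2)) - b(-2 - 6*1, -142) = (44*(-96) - 2*1*(-2)) - 1*1 = (-4224 - 2*(-2)) - 1 = (-4224 + 4) - 1 = -4220 - 1 = -4221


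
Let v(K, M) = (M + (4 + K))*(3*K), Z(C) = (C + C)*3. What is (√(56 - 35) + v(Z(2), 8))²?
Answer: (864 + √21)² ≈ 7.5444e+5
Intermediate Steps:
Z(C) = 6*C (Z(C) = (2*C)*3 = 6*C)
v(K, M) = 3*K*(4 + K + M) (v(K, M) = (4 + K + M)*(3*K) = 3*K*(4 + K + M))
(√(56 - 35) + v(Z(2), 8))² = (√(56 - 35) + 3*(6*2)*(4 + 6*2 + 8))² = (√21 + 3*12*(4 + 12 + 8))² = (√21 + 3*12*24)² = (√21 + 864)² = (864 + √21)²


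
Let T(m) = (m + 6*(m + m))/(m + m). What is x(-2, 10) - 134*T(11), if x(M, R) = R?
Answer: -861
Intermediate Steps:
T(m) = 13/2 (T(m) = (m + 6*(2*m))/((2*m)) = (m + 12*m)*(1/(2*m)) = (13*m)*(1/(2*m)) = 13/2)
x(-2, 10) - 134*T(11) = 10 - 134*13/2 = 10 - 871 = -861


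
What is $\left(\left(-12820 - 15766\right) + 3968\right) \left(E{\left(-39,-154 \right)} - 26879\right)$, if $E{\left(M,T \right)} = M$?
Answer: $662667324$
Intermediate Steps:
$\left(\left(-12820 - 15766\right) + 3968\right) \left(E{\left(-39,-154 \right)} - 26879\right) = \left(\left(-12820 - 15766\right) + 3968\right) \left(-39 - 26879\right) = \left(\left(-12820 - 15766\right) + 3968\right) \left(-26918\right) = \left(-28586 + 3968\right) \left(-26918\right) = \left(-24618\right) \left(-26918\right) = 662667324$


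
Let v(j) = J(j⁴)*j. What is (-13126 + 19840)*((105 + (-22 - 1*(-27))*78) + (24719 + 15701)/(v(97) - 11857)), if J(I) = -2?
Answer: 4419919450/1339 ≈ 3.3009e+6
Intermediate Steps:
v(j) = -2*j
(-13126 + 19840)*((105 + (-22 - 1*(-27))*78) + (24719 + 15701)/(v(97) - 11857)) = (-13126 + 19840)*((105 + (-22 - 1*(-27))*78) + (24719 + 15701)/(-2*97 - 11857)) = 6714*((105 + (-22 + 27)*78) + 40420/(-194 - 11857)) = 6714*((105 + 5*78) + 40420/(-12051)) = 6714*((105 + 390) + 40420*(-1/12051)) = 6714*(495 - 40420/12051) = 6714*(5924825/12051) = 4419919450/1339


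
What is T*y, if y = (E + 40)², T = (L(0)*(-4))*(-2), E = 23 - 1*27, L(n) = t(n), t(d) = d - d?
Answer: 0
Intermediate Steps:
t(d) = 0
L(n) = 0
E = -4 (E = 23 - 27 = -4)
T = 0 (T = (0*(-4))*(-2) = 0*(-2) = 0)
y = 1296 (y = (-4 + 40)² = 36² = 1296)
T*y = 0*1296 = 0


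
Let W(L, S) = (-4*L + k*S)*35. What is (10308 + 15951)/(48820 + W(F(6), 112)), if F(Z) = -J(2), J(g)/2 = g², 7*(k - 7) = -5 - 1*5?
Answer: 26259/71780 ≈ 0.36583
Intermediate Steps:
k = 39/7 (k = 7 + (-5 - 1*5)/7 = 7 + (-5 - 5)/7 = 7 + (⅐)*(-10) = 7 - 10/7 = 39/7 ≈ 5.5714)
J(g) = 2*g²
F(Z) = -8 (F(Z) = -2*2² = -2*4 = -1*8 = -8)
W(L, S) = -140*L + 195*S (W(L, S) = (-4*L + 39*S/7)*35 = -140*L + 195*S)
(10308 + 15951)/(48820 + W(F(6), 112)) = (10308 + 15951)/(48820 + (-140*(-8) + 195*112)) = 26259/(48820 + (1120 + 21840)) = 26259/(48820 + 22960) = 26259/71780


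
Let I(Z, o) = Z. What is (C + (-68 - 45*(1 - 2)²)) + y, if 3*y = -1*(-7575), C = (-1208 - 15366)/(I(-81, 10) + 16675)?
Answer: 20004077/8297 ≈ 2411.0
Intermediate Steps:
C = -8287/8297 (C = (-1208 - 15366)/(-81 + 16675) = -16574/16594 = -16574*1/16594 = -8287/8297 ≈ -0.99879)
y = 2525 (y = (-1*(-7575))/3 = (⅓)*7575 = 2525)
(C + (-68 - 45*(1 - 2)²)) + y = (-8287/8297 + (-68 - 45*(1 - 2)²)) + 2525 = (-8287/8297 + (-68 - 45*(-1)²)) + 2525 = (-8287/8297 + (-68 - 45*1)) + 2525 = (-8287/8297 + (-68 - 45)) + 2525 = (-8287/8297 - 113) + 2525 = -945848/8297 + 2525 = 20004077/8297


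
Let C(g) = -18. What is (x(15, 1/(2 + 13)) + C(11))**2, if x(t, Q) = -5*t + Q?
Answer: 1943236/225 ≈ 8636.6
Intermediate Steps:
x(t, Q) = Q - 5*t
(x(15, 1/(2 + 13)) + C(11))**2 = ((1/(2 + 13) - 5*15) - 18)**2 = ((1/15 - 75) - 18)**2 = (-1124/15 - 18)**2 = (-1394/15)**2 = 1943236/225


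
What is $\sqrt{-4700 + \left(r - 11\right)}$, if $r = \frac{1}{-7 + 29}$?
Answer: $\frac{i \sqrt{2280102}}{22} \approx 68.636 i$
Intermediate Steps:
$r = \frac{1}{22} \approx 0.045455$
$\sqrt{-4700 + \left(r - 11\right)} = \sqrt{-4700 + \left(\frac{1}{22} - 11\right)} = \sqrt{-4700 - \frac{241}{22}} = \sqrt{- \frac{103641}{22}} = \frac{i \sqrt{2280102}}{22}$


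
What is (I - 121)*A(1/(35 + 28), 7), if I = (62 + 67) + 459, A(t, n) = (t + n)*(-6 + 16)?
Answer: 2064140/63 ≈ 32764.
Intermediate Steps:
A(t, n) = 10*n + 10*t (A(t, n) = (n + t)*10 = 10*n + 10*t)
I = 588 (I = 129 + 459 = 588)
(I - 121)*A(1/(35 + 28), 7) = (588 - 121)*(10*7 + 10/(35 + 28)) = 467*(70 + 10/63) = 467*(4420/63) = 2064140/63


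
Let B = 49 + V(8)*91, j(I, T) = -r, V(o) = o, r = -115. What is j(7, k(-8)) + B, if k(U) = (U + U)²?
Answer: 892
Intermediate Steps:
k(U) = 4*U² (k(U) = (2*U)² = 4*U²)
j(I, T) = 115 (j(I, T) = -1*(-115) = 115)
B = 777 (B = 49 + 8*91 = 49 + 728 = 777)
j(7, k(-8)) + B = 115 + 777 = 892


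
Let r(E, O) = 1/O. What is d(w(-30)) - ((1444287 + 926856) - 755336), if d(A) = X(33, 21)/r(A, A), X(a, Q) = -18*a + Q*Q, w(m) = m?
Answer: -1611217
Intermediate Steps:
X(a, Q) = Q**2 - 18*a (X(a, Q) = -18*a + Q**2 = Q**2 - 18*a)
d(A) = -153*A (d(A) = (21**2 - 18*33)/(1/A) = (441 - 594)*A = -153*A)
d(w(-30)) - ((1444287 + 926856) - 755336) = -153*(-30) - ((1444287 + 926856) - 755336) = 4590 - (2371143 - 755336) = 4590 - 1*1615807 = 4590 - 1615807 = -1611217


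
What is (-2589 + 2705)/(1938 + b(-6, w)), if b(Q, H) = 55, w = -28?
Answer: 116/1993 ≈ 0.058204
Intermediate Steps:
(-2589 + 2705)/(1938 + b(-6, w)) = (-2589 + 2705)/(1938 + 55) = 116/1993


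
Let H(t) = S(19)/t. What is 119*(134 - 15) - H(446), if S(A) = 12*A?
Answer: 3157789/223 ≈ 14160.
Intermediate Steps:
H(t) = 228/t (H(t) = (12*19)/t = 228/t)
119*(134 - 15) - H(446) = 119*(134 - 15) - 228/446 = 119*119 - 228/446 = 14161 - 1*114/223 = 14161 - 114/223 = 3157789/223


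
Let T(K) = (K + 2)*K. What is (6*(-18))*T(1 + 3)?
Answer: -2592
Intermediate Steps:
T(K) = K*(2 + K) (T(K) = (2 + K)*K = K*(2 + K))
(6*(-18))*T(1 + 3) = (6*(-18))*((1 + 3)*(2 + (1 + 3))) = -432*(2 + 4) = -432*6 = -108*24 = -2592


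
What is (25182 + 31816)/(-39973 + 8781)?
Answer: -28499/15596 ≈ -1.8273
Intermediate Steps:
(25182 + 31816)/(-39973 + 8781) = 56998/(-31192) = 56998*(-1/31192) = -28499/15596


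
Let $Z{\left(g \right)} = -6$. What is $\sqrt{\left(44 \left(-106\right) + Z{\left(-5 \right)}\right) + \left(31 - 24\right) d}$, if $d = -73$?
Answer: $i \sqrt{5181} \approx 71.979 i$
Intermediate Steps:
$\sqrt{\left(44 \left(-106\right) + Z{\left(-5 \right)}\right) + \left(31 - 24\right) d} = \sqrt{\left(44 \left(-106\right) - 6\right) + \left(31 - 24\right) \left(-73\right)} = \sqrt{\left(-4664 - 6\right) + 7 \left(-73\right)} = \sqrt{-4670 - 511} = \sqrt{-5181} = i \sqrt{5181}$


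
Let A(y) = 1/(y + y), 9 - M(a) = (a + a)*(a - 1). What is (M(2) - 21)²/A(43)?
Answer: 22016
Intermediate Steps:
M(a) = 9 - 2*a*(-1 + a) (M(a) = 9 - (a + a)*(a - 1) = 9 - 2*a*(-1 + a))
A(y) = 1/(2*y)
(M(2) - 21)²/A(43) = ((9 - 2*2² + 2*2) - 21)²/(((½)/43)) = ((9 - 2*4 + 4) - 21)²/(((½)*(1/43))) = ((9 - 8 + 4) - 21)²/(1/86) = (5 - 21)²*86 = (-16)²*86 = 256*86 = 22016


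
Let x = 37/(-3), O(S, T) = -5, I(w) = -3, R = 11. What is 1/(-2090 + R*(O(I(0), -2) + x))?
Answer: -3/6842 ≈ -0.00043847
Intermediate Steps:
x = -37/3 (x = 37*(-⅓) = -37/3 ≈ -12.333)
1/(-2090 + R*(O(I(0), -2) + x)) = 1/(-2090 + 11*(-5 - 37/3)) = 1/(-2090 + 11*(-52/3)) = 1/(-2090 - 572/3) = 1/(-6842/3) = -3/6842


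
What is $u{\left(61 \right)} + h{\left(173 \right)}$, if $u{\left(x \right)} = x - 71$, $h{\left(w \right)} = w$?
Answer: $163$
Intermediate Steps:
$u{\left(x \right)} = -71 + x$ ($u{\left(x \right)} = x - 71 = -71 + x$)
$u{\left(61 \right)} + h{\left(173 \right)} = \left(-71 + 61\right) + 173 = -10 + 173 = 163$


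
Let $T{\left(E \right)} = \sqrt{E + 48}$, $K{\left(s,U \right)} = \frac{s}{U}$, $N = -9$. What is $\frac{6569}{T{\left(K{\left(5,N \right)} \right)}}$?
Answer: $\frac{19707 \sqrt{427}}{427} \approx 953.69$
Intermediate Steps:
$T{\left(E \right)} = \sqrt{48 + E}$
$\frac{6569}{T{\left(K{\left(5,N \right)} \right)}} = \frac{6569}{\sqrt{48 + \frac{5}{-9}}} = \frac{6569}{\sqrt{48 + 5 \left(- \frac{1}{9}\right)}} = \frac{6569}{\sqrt{48 - \frac{5}{9}}} = \frac{6569}{\sqrt{\frac{427}{9}}} = \frac{6569}{\frac{1}{3} \sqrt{427}} = 6569 \frac{3 \sqrt{427}}{427} = \frac{19707 \sqrt{427}}{427}$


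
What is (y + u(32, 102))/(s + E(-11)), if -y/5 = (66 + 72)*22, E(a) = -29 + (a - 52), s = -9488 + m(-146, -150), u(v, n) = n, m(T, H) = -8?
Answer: 2513/1598 ≈ 1.5726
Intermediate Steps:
s = -9496 (s = -9488 - 8 = -9496)
E(a) = -81 + a (E(a) = -29 + (-52 + a) = -81 + a)
y = -15180 (y = -5*(66 + 72)*22 = -690*22 = -5*3036 = -15180)
(y + u(32, 102))/(s + E(-11)) = (-15180 + 102)/(-9496 + (-81 - 11)) = -15078/(-9496 - 92) = -15078/(-9588) = -15078*(-1/9588) = 2513/1598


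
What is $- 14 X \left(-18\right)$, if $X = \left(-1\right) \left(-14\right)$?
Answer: $3528$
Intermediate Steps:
$X = 14$
$- 14 X \left(-18\right) = \left(-14\right) 14 \left(-18\right) = \left(-196\right) \left(-18\right) = 3528$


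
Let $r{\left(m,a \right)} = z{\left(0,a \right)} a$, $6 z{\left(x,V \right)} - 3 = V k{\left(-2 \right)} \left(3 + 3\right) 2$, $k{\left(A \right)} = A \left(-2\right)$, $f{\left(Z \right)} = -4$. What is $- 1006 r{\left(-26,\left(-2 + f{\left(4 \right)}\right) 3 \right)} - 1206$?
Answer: $-2599704$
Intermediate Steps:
$k{\left(A \right)} = - 2 A$
$z{\left(x,V \right)} = \frac{1}{2} + 8 V$ ($z{\left(x,V \right)} = \frac{1}{2} + \frac{V \left(\left(-2\right) \left(-2\right)\right) \left(3 + 3\right) 2}{6} = \frac{1}{2} + \frac{V 4 \cdot 6 \cdot 2}{6} = \frac{1}{2} + \frac{4 V 12}{6} = \frac{1}{2} + \frac{48 V}{6} = \frac{1}{2} + 8 V$)
$r{\left(m,a \right)} = a \left(\frac{1}{2} + 8 a\right)$ ($r{\left(m,a \right)} = \left(\frac{1}{2} + 8 a\right) a = a \left(\frac{1}{2} + 8 a\right)$)
$- 1006 r{\left(-26,\left(-2 + f{\left(4 \right)}\right) 3 \right)} - 1206 = - 1006 \frac{\left(-2 - 4\right) 3 \left(1 + 16 \left(-2 - 4\right) 3\right)}{2} - 1206 = - 1006 \frac{\left(-6\right) 3 \left(1 + 16 \left(\left(-6\right) 3\right)\right)}{2} - 1206 = - 1006 \cdot \frac{1}{2} \left(-18\right) \left(1 + 16 \left(-18\right)\right) - 1206 = - 1006 \cdot \frac{1}{2} \left(-18\right) \left(1 - 288\right) - 1206 = - 1006 \cdot \frac{1}{2} \left(-18\right) \left(-287\right) - 1206 = \left(-1006\right) 2583 - 1206 = -2598498 - 1206 = -2599704$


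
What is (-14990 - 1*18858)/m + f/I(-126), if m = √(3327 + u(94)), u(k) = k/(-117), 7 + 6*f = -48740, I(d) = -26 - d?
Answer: -16249/200 - 101544*√5059145/389165 ≈ -668.14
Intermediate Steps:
f = -16249/2 (f = -7/6 + (⅙)*(-48740) = -7/6 - 24370/3 = -16249/2 ≈ -8124.5)
u(k) = -k/117 (u(k) = k*(-1/117) = -k/117)
m = √5059145/39 (m = √(3327 - 1/117*94) = √(3327 - 94/117) = √(389165/117) = √5059145/39 ≈ 57.673)
(-14990 - 1*18858)/m + f/I(-126) = (-14990 - 1*18858)/((√5059145/39)) - 16249/(2*(-26 - 1*(-126))) = (-14990 - 18858)*(3*√5059145/389165) - 16249/(2*(-26 + 126)) = -101544*√5059145/389165 - 16249/2/100 = -101544*√5059145/389165 - 16249/2*1/100 = -101544*√5059145/389165 - 16249/200 = -16249/200 - 101544*√5059145/389165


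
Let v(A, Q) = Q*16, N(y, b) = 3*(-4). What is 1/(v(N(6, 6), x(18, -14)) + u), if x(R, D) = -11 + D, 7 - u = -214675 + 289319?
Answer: -1/75037 ≈ -1.3327e-5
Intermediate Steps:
N(y, b) = -12
u = -74637 (u = 7 - (-214675 + 289319) = 7 - 1*74644 = 7 - 74644 = -74637)
v(A, Q) = 16*Q
1/(v(N(6, 6), x(18, -14)) + u) = 1/(16*(-11 - 14) - 74637) = 1/(16*(-25) - 74637) = 1/(-400 - 74637) = 1/(-75037) = -1/75037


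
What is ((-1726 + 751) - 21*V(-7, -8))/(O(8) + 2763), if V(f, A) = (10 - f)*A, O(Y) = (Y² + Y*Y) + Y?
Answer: 1881/2899 ≈ 0.64884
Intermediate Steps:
O(Y) = Y + 2*Y² (O(Y) = (Y² + Y²) + Y = 2*Y² + Y = Y + 2*Y²)
V(f, A) = A*(10 - f)
((-1726 + 751) - 21*V(-7, -8))/(O(8) + 2763) = ((-1726 + 751) - (-168)*(10 - 1*(-7)))/(8*(1 + 2*8) + 2763) = (-975 - (-168)*(10 + 7))/(8*(1 + 16) + 2763) = (-975 - (-168)*17)/(8*17 + 2763) = (-975 - 21*(-136))/(136 + 2763) = (-975 + 2856)/2899 = 1881*(1/2899) = 1881/2899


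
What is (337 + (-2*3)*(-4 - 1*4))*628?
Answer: 241780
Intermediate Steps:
(337 + (-2*3)*(-4 - 1*4))*628 = (337 - 6*(-4 - 4))*628 = (337 - 6*(-8))*628 = (337 + 48)*628 = 385*628 = 241780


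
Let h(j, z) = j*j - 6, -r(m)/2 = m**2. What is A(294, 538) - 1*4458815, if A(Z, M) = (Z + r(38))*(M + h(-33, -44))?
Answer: -8663689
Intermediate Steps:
r(m) = -2*m**2
h(j, z) = -6 + j**2 (h(j, z) = j**2 - 6 = -6 + j**2)
A(Z, M) = (-2888 + Z)*(1083 + M) (A(Z, M) = (Z - 2*38**2)*(M + (-6 + (-33)**2)) = (Z - 2*1444)*(M + (-6 + 1089)) = (Z - 2888)*(M + 1083) = (-2888 + Z)*(1083 + M))
A(294, 538) - 1*4458815 = (-3127704 - 2888*538 + 1083*294 + 538*294) - 1*4458815 = (-3127704 - 1553744 + 318402 + 158172) - 4458815 = -4204874 - 4458815 = -8663689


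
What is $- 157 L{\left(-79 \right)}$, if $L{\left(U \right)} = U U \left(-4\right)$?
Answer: $3919348$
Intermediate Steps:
$L{\left(U \right)} = - 4 U^{2}$ ($L{\left(U \right)} = U^{2} \left(-4\right) = - 4 U^{2}$)
$- 157 L{\left(-79 \right)} = - 157 \left(- 4 \left(-79\right)^{2}\right) = - 157 \left(\left(-4\right) 6241\right) = \left(-157\right) \left(-24964\right) = 3919348$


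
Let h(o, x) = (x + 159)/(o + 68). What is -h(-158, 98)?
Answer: 257/90 ≈ 2.8556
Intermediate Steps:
h(o, x) = (159 + x)/(68 + o)
-h(-158, 98) = -(159 + 98)/(68 - 158) = -257/(-90) = -(-1)*257/90 = -1*(-257/90) = 257/90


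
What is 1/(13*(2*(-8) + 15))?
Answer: -1/13 ≈ -0.076923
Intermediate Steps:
1/(13*(2*(-8) + 15)) = 1/(13*(-16 + 15)) = 1/(13*(-1)) = 1/(-13) = -1/13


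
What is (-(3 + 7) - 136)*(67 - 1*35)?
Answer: -4672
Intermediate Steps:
(-(3 + 7) - 136)*(67 - 1*35) = (-1*10 - 136)*(67 - 35) = (-10 - 136)*32 = -146*32 = -4672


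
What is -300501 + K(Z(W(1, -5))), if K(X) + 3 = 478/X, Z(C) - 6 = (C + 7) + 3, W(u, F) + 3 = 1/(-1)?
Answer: -1802785/6 ≈ -3.0046e+5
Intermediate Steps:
W(u, F) = -4 (W(u, F) = -3 + 1/(-1) = -3 + 1*(-1) = -3 - 1 = -4)
Z(C) = 16 + C (Z(C) = 6 + ((C + 7) + 3) = 6 + ((7 + C) + 3) = 6 + (10 + C) = 16 + C)
K(X) = -3 + 478/X
-300501 + K(Z(W(1, -5))) = -300501 + (-3 + 478/(16 - 4)) = -300501 + (-3 + 478/12) = -300501 + (-3 + 478*(1/12)) = -300501 + (-3 + 239/6) = -300501 + 221/6 = -1802785/6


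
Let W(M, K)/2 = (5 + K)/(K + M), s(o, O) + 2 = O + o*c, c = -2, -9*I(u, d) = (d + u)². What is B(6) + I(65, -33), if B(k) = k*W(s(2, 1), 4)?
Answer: -1996/9 ≈ -221.78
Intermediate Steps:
I(u, d) = -(d + u)²/9
s(o, O) = -2 + O - 2*o (s(o, O) = -2 + (O + o*(-2)) = -2 + (O - 2*o) = -2 + O - 2*o)
W(M, K) = 2*(5 + K)/(K + M) (W(M, K) = 2*((5 + K)/(K + M)) = 2*(5 + K)/(K + M))
B(k) = -18*k (B(k) = k*(2*(5 + 4)/(4 + (-2 + 1 - 2*2))) = k*(2*9/(4 + (-2 + 1 - 4))) = k*(2*9/(4 - 5)) = k*(2*9/(-1)) = k*(2*(-1)*9) = k*(-18) = -18*k)
B(6) + I(65, -33) = -18*6 - (-33 + 65)²/9 = -108 - ⅑*32² = -108 - ⅑*1024 = -108 - 1024/9 = -1996/9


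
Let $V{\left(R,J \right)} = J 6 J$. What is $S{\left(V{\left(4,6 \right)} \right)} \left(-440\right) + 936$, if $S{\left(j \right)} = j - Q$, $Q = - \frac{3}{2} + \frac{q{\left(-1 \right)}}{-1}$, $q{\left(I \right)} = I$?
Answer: $-94324$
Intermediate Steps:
$V{\left(R,J \right)} = 6 J^{2}$ ($V{\left(R,J \right)} = 6 J J = 6 J^{2}$)
$Q = - \frac{1}{2}$ ($Q = - \frac{3}{2} - \frac{1}{-1} = \left(-3\right) \frac{1}{2} - -1 = - \frac{3}{2} + 1 = - \frac{1}{2} \approx -0.5$)
$S{\left(j \right)} = \frac{1}{2} + j$ ($S{\left(j \right)} = j - - \frac{1}{2} = j + \frac{1}{2} = \frac{1}{2} + j$)
$S{\left(V{\left(4,6 \right)} \right)} \left(-440\right) + 936 = \left(\frac{1}{2} + 6 \cdot 6^{2}\right) \left(-440\right) + 936 = \left(\frac{1}{2} + 6 \cdot 36\right) \left(-440\right) + 936 = \left(\frac{1}{2} + 216\right) \left(-440\right) + 936 = \frac{433}{2} \left(-440\right) + 936 = -95260 + 936 = -94324$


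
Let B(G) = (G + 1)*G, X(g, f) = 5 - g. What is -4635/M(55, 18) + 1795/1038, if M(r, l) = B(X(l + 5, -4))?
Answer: -118385/8823 ≈ -13.418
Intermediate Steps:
B(G) = G*(1 + G) (B(G) = (1 + G)*G = G*(1 + G))
M(r, l) = -l*(1 - l) (M(r, l) = (5 - (l + 5))*(1 + (5 - (l + 5))) = (5 - (5 + l))*(1 + (5 - (5 + l))) = (5 + (-5 - l))*(1 + (5 + (-5 - l))) = (-l)*(1 - l) = -l*(1 - l))
-4635/M(55, 18) + 1795/1038 = -4635*1/(18*(-1 + 18)) + 1795/1038 = -4635/(18*17) + 1795*(1/1038) = -4635/306 + 1795/1038 = -4635*1/306 + 1795/1038 = -515/34 + 1795/1038 = -118385/8823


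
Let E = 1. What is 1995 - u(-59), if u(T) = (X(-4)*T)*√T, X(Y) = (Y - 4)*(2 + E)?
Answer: 1995 - 1416*I*√59 ≈ 1995.0 - 10877.0*I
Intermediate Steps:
X(Y) = -12 + 3*Y (X(Y) = (Y - 4)*(2 + 1) = (-4 + Y)*3 = -12 + 3*Y)
u(T) = -24*T^(3/2) (u(T) = ((-12 + 3*(-4))*T)*√T = ((-12 - 12)*T)*√T = (-24*T)*√T = -24*T^(3/2))
1995 - u(-59) = 1995 - (-24)*(-59)^(3/2) = 1995 - (-24)*(-59*I*√59) = 1995 - 1416*I*√59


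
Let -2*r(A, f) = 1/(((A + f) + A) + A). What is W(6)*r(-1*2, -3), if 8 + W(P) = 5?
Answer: -1/6 ≈ -0.16667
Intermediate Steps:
W(P) = -3 (W(P) = -8 + 5 = -3)
r(A, f) = -1/(2*(f + 3*A)) (r(A, f) = -1/(2*(((A + f) + A) + A)) = -1/(2*((f + 2*A) + A)) = -1/(2*(f + 3*A)))
W(6)*r(-1*2, -3) = -(-3)/(2*(-3) + 6*(-1*2)) = -(-3)/(-6 + 6*(-2)) = -(-3)/(-6 - 12) = -(-3)/(-18) = -(-3)*(-1)/18 = -3*1/18 = -1/6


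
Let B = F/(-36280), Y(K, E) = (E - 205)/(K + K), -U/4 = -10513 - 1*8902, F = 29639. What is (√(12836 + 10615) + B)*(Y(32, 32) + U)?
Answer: -147307815813/2321920 + 4970067*√23451/64 ≈ 1.1829e+7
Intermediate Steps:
U = 77660 (U = -4*(-10513 - 1*8902) = -4*(-10513 - 8902) = -4*(-19415) = 77660)
Y(K, E) = (-205 + E)/(2*K) (Y(K, E) = (-205 + E)/((2*K)) = (-205 + E)*(1/(2*K)) = (-205 + E)/(2*K))
B = -29639/36280 (B = 29639/(-36280) = 29639*(-1/36280) = -29639/36280 ≈ -0.81695)
(√(12836 + 10615) + B)*(Y(32, 32) + U) = (√(12836 + 10615) - 29639/36280)*((½)*(-205 + 32)/32 + 77660) = (√23451 - 29639/36280)*((½)*(1/32)*(-173) + 77660) = (-29639/36280 + √23451)*(-173/64 + 77660) = (-29639/36280 + √23451)*(4970067/64) = -147307815813/2321920 + 4970067*√23451/64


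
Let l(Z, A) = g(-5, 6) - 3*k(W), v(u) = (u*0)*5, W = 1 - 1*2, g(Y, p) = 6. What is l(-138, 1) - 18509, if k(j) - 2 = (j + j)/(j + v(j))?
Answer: -18515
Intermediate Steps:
W = -1 (W = 1 - 2 = -1)
v(u) = 0 (v(u) = 0*5 = 0)
k(j) = 4 (k(j) = 2 + (j + j)/(j + 0) = 2 + (2*j)/j = 2 + 2 = 4)
l(Z, A) = -6 (l(Z, A) = 6 - 3*4 = 6 - 12 = -6)
l(-138, 1) - 18509 = -6 - 18509 = -18515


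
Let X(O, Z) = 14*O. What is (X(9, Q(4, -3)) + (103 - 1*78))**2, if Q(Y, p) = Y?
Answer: 22801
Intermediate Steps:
(X(9, Q(4, -3)) + (103 - 1*78))**2 = (14*9 + (103 - 1*78))**2 = (126 + (103 - 78))**2 = (126 + 25)**2 = 151**2 = 22801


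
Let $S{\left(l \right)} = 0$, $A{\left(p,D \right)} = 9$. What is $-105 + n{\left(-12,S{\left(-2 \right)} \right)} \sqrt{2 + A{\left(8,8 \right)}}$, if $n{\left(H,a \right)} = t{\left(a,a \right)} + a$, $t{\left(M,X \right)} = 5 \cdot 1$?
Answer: $-105 + 5 \sqrt{11} \approx -88.417$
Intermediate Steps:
$t{\left(M,X \right)} = 5$
$n{\left(H,a \right)} = 5 + a$
$-105 + n{\left(-12,S{\left(-2 \right)} \right)} \sqrt{2 + A{\left(8,8 \right)}} = -105 + \left(5 + 0\right) \sqrt{2 + 9} = -105 + 5 \sqrt{11}$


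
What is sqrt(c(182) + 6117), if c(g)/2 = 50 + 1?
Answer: 3*sqrt(691) ≈ 78.861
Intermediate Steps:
c(g) = 102 (c(g) = 2*(50 + 1) = 2*51 = 102)
sqrt(c(182) + 6117) = sqrt(102 + 6117) = sqrt(6219) = 3*sqrt(691)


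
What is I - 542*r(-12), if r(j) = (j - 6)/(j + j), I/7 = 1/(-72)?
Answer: -29275/72 ≈ -406.60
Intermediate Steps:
I = -7/72 (I = 7/(-72) = 7*(-1/72) = -7/72 ≈ -0.097222)
r(j) = (-6 + j)/(2*j) (r(j) = (-6 + j)/((2*j)) = (-6 + j)*(1/(2*j)) = (-6 + j)/(2*j))
I - 542*r(-12) = -7/72 - 271*(-6 - 12)/(-12) = -7/72 - 271*(-1)*(-18)/12 = -7/72 - 542*3/4 = -7/72 - 813/2 = -29275/72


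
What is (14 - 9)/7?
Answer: 5/7 ≈ 0.71429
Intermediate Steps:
(14 - 9)/7 = 5*(⅐) = 5/7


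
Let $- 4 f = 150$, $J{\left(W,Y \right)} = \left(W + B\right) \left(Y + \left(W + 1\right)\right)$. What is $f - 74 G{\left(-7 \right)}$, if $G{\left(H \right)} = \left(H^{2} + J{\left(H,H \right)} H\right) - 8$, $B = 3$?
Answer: $\frac{47729}{2} \approx 23865.0$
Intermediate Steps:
$J{\left(W,Y \right)} = \left(3 + W\right) \left(1 + W + Y\right)$ ($J{\left(W,Y \right)} = \left(W + 3\right) \left(Y + \left(W + 1\right)\right) = \left(3 + W\right) \left(Y + \left(1 + W\right)\right) = \left(3 + W\right) \left(1 + W + Y\right)$)
$G{\left(H \right)} = -8 + H^{2} + H \left(3 + 2 H^{2} + 7 H\right)$ ($G{\left(H \right)} = \left(H^{2} + \left(3 + H^{2} + 3 H + 4 H + H H\right) H\right) - 8 = \left(H^{2} + \left(3 + H^{2} + 3 H + 4 H + H^{2}\right) H\right) - 8 = \left(H^{2} + \left(3 + 2 H^{2} + 7 H\right) H\right) - 8 = \left(H^{2} + H \left(3 + 2 H^{2} + 7 H\right)\right) - 8 = -8 + H^{2} + H \left(3 + 2 H^{2} + 7 H\right)$)
$f = - \frac{75}{2}$ ($f = \left(- \frac{1}{4}\right) 150 = - \frac{75}{2} \approx -37.5$)
$f - 74 G{\left(-7 \right)} = - \frac{75}{2} - 74 \left(-8 + 2 \left(-7\right)^{3} + 3 \left(-7\right) + 8 \left(-7\right)^{2}\right) = - \frac{75}{2} - 74 \left(-8 + 2 \left(-343\right) - 21 + 8 \cdot 49\right) = - \frac{75}{2} - 74 \left(-8 - 686 - 21 + 392\right) = - \frac{75}{2} - -23902 = - \frac{75}{2} + 23902 = \frac{47729}{2}$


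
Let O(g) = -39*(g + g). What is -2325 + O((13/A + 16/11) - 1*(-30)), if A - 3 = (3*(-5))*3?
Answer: -366082/77 ≈ -4754.3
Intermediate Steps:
A = -42 (A = 3 + (3*(-5))*3 = 3 - 15*3 = 3 - 45 = -42)
O(g) = -78*g
-2325 + O((13/A + 16/11) - 1*(-30)) = -2325 - 78*((13/(-42) + 16/11) - 1*(-30)) = -2325 - 78*((13*(-1/42) + 16*(1/11)) + 30) = -2325 - 78*((-13/42 + 16/11) + 30) = -2325 - 78*(529/462 + 30) = -2325 - 78*14389/462 = -2325 - 187057/77 = -366082/77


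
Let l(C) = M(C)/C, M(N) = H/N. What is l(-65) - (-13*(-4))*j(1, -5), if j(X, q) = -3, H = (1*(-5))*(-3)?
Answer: 131823/845 ≈ 156.00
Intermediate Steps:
H = 15 (H = -5*(-3) = 15)
M(N) = 15/N
l(C) = 15/C² (l(C) = (15/C)/C = 15/C²)
l(-65) - (-13*(-4))*j(1, -5) = 15/(-65)² - (-13*(-4))*(-3) = 15*(1/4225) - 52*(-3) = 3/845 - 1*(-156) = 3/845 + 156 = 131823/845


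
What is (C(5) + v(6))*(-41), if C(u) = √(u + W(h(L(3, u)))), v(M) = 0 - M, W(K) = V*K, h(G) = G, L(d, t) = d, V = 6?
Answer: 246 - 41*√23 ≈ 49.371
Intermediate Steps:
W(K) = 6*K
v(M) = -M
C(u) = √(18 + u) (C(u) = √(u + 6*3) = √(u + 18) = √(18 + u))
(C(5) + v(6))*(-41) = (√(18 + 5) - 1*6)*(-41) = (√23 - 6)*(-41) = (-6 + √23)*(-41) = 246 - 41*√23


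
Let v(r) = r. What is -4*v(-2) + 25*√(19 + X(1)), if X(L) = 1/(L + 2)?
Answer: 8 + 25*√174/3 ≈ 117.92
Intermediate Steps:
X(L) = 1/(2 + L)
-4*v(-2) + 25*√(19 + X(1)) = -4*(-2) + 25*√(19 + 1/(2 + 1)) = 8 + 25*√(19 + 1/3) = 8 + 25*√(19 + ⅓) = 8 + 25*√(58/3) = 8 + 25*(√174/3) = 8 + 25*√174/3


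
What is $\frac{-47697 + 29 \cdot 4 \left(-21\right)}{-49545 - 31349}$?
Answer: $\frac{50133}{80894} \approx 0.61974$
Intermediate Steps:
$\frac{-47697 + 29 \cdot 4 \left(-21\right)}{-49545 - 31349} = \frac{-47697 + 116 \left(-21\right)}{-80894} = \left(-47697 - 2436\right) \left(- \frac{1}{80894}\right) = \left(-50133\right) \left(- \frac{1}{80894}\right) = \frac{50133}{80894}$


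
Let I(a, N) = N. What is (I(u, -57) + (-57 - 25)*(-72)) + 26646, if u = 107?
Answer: 32493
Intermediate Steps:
(I(u, -57) + (-57 - 25)*(-72)) + 26646 = (-57 + (-57 - 25)*(-72)) + 26646 = (-57 - 82*(-72)) + 26646 = (-57 + 5904) + 26646 = 5847 + 26646 = 32493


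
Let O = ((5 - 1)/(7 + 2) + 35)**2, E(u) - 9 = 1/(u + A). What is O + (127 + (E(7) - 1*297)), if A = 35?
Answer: 1242107/1134 ≈ 1095.3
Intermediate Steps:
E(u) = 9 + 1/(35 + u) (E(u) = 9 + 1/(u + 35) = 9 + 1/(35 + u))
O = 101761/81 (O = (4/9 + 35)**2 = (319/9)**2 = 101761/81 ≈ 1256.3)
O + (127 + (E(7) - 1*297)) = 101761/81 + (127 + ((316 + 9*7)/(35 + 7) - 1*297)) = 101761/81 + (127 + ((316 + 63)/42 - 297)) = 101761/81 + (127 + ((1/42)*379 - 297)) = 101761/81 + (127 + (379/42 - 297)) = 101761/81 + (127 - 12095/42) = 101761/81 - 6761/42 = 1242107/1134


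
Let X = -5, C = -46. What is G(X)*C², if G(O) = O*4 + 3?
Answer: -35972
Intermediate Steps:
G(O) = 3 + 4*O (G(O) = 4*O + 3 = 3 + 4*O)
G(X)*C² = (3 + 4*(-5))*(-46)² = (3 - 20)*2116 = -17*2116 = -35972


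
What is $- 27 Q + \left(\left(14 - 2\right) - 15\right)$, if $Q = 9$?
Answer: $-246$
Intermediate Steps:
$- 27 Q + \left(\left(14 - 2\right) - 15\right) = \left(-27\right) 9 + \left(\left(14 - 2\right) - 15\right) = -243 + \left(12 - 15\right) = -243 - 3 = -246$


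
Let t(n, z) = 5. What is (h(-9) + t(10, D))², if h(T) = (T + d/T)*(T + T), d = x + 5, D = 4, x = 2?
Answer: 32761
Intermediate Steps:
d = 7 (d = 2 + 5 = 7)
h(T) = 2*T*(T + 7/T) (h(T) = (T + 7/T)*(T + T) = (T + 7/T)*(2*T) = 2*T*(T + 7/T))
(h(-9) + t(10, D))² = ((14 + 2*(-9)²) + 5)² = ((14 + 2*81) + 5)² = ((14 + 162) + 5)² = (176 + 5)² = 181² = 32761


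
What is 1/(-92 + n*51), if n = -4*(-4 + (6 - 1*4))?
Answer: 1/316 ≈ 0.0031646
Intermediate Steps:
n = 8 (n = -4*(-4 + (6 - 4)) = -4*(-4 + 2) = -4*(-2) = 8)
1/(-92 + n*51) = 1/(-92 + 8*51) = 1/(-92 + 408) = 1/316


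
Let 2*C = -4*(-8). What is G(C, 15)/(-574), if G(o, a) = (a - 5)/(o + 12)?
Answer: -5/8036 ≈ -0.00062220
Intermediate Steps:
C = 16 (C = (-4*(-8))/2 = (½)*32 = 16)
G(o, a) = (-5 + a)/(12 + o)
G(C, 15)/(-574) = ((-5 + 15)/(12 + 16))/(-574) = (10/28)*(-1/574) = ((1/28)*10)*(-1/574) = (5/14)*(-1/574) = -5/8036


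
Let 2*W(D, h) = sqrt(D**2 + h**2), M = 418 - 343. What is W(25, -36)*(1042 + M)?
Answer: 1117*sqrt(1921)/2 ≈ 24479.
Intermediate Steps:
M = 75
W(D, h) = sqrt(D**2 + h**2)/2
W(25, -36)*(1042 + M) = (sqrt(25**2 + (-36)**2)/2)*(1042 + 75) = (sqrt(625 + 1296)/2)*1117 = (sqrt(1921)/2)*1117 = 1117*sqrt(1921)/2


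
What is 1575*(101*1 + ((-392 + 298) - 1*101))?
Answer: -148050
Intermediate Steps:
1575*(101*1 + ((-392 + 298) - 1*101)) = 1575*(101 + (-94 - 101)) = 1575*(101 - 195) = 1575*(-94) = -148050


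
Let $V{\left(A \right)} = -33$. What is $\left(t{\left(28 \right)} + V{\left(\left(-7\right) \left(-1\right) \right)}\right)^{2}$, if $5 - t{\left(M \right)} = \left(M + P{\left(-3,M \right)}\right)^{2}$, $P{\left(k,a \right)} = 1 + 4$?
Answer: $1247689$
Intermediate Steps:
$P{\left(k,a \right)} = 5$
$t{\left(M \right)} = 5 - \left(5 + M\right)^{2}$ ($t{\left(M \right)} = 5 - \left(M + 5\right)^{2} = 5 - \left(5 + M\right)^{2}$)
$\left(t{\left(28 \right)} + V{\left(\left(-7\right) \left(-1\right) \right)}\right)^{2} = \left(\left(5 - \left(5 + 28\right)^{2}\right) - 33\right)^{2} = \left(\left(5 - 33^{2}\right) - 33\right)^{2} = \left(\left(5 - 1089\right) - 33\right)^{2} = \left(-1084 - 33\right)^{2} = \left(-1117\right)^{2} = 1247689$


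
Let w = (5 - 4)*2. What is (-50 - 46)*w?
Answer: -192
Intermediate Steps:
w = 2 (w = 1*2 = 2)
(-50 - 46)*w = (-50 - 46)*2 = -96*2 = -192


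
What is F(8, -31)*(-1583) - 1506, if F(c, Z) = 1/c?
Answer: -13631/8 ≈ -1703.9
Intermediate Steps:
F(8, -31)*(-1583) - 1506 = -1583/8 - 1506 = -13631/8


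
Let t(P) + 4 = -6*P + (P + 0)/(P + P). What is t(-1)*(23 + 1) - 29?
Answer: 31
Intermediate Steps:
t(P) = -7/2 - 6*P (t(P) = -4 + (-6*P + (P + 0)/(P + P)) = -4 + (-6*P + P/((2*P))) = -4 + (-6*P + P*(1/(2*P))) = -4 + (-6*P + 1/2) = -4 + (1/2 - 6*P) = -7/2 - 6*P)
t(-1)*(23 + 1) - 29 = (-7/2 - 6*(-1))*(23 + 1) - 29 = (-7/2 + 6)*24 - 29 = (5/2)*24 - 29 = 60 - 29 = 31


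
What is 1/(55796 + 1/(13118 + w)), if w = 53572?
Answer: 66690/3721035241 ≈ 1.7922e-5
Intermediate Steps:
1/(55796 + 1/(13118 + w)) = 1/(55796 + 1/(13118 + 53572)) = 1/(55796 + 1/66690) = 1/(3721035241/66690) = 66690/3721035241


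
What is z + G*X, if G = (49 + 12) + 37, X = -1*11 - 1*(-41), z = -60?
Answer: 2880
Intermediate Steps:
X = 30 (X = -11 + 41 = 30)
G = 98 (G = 61 + 37 = 98)
z + G*X = -60 + 98*30 = -60 + 2940 = 2880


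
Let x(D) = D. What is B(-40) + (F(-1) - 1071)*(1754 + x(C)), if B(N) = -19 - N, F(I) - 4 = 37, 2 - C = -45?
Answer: -1855009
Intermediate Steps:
C = 47 (C = 2 - 1*(-45) = 2 + 45 = 47)
F(I) = 41 (F(I) = 4 + 37 = 41)
B(-40) + (F(-1) - 1071)*(1754 + x(C)) = (-19 - 1*(-40)) + (41 - 1071)*(1754 + 47) = (-19 + 40) - 1030*1801 = 21 - 1855030 = -1855009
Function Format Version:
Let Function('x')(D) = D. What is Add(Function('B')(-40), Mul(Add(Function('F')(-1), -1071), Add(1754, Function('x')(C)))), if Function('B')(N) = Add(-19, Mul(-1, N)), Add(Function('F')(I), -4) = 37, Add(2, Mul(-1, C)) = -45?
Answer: -1855009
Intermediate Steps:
C = 47 (C = Add(2, Mul(-1, -45)) = Add(2, 45) = 47)
Function('F')(I) = 41 (Function('F')(I) = Add(4, 37) = 41)
Add(Function('B')(-40), Mul(Add(Function('F')(-1), -1071), Add(1754, Function('x')(C)))) = Add(Add(-19, Mul(-1, -40)), Mul(Add(41, -1071), Add(1754, 47))) = Add(Add(-19, 40), Mul(-1030, 1801)) = Add(21, -1855030) = -1855009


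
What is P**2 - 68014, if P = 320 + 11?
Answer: 41547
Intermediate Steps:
P = 331
P**2 - 68014 = 331**2 - 68014 = 109561 - 68014 = 41547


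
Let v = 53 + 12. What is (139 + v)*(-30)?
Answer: -6120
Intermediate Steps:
v = 65
(139 + v)*(-30) = (139 + 65)*(-30) = 204*(-30) = -6120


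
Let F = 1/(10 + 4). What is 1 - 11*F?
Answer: 3/14 ≈ 0.21429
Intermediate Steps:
F = 1/14 ≈ 0.071429
1 - 11*F = 1 - 11*1/14 = 1 - 11/14 = 3/14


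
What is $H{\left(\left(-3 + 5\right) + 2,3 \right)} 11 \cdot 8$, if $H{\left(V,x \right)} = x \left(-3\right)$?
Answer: $-792$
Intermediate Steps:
$H{\left(V,x \right)} = - 3 x$
$H{\left(\left(-3 + 5\right) + 2,3 \right)} 11 \cdot 8 = \left(-3\right) 3 \cdot 11 \cdot 8 = \left(-9\right) 11 \cdot 8 = \left(-99\right) 8 = -792$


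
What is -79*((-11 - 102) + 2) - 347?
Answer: 8422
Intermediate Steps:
-79*((-11 - 102) + 2) - 347 = -79*(-113 + 2) - 347 = -79*(-111) - 347 = 8769 - 347 = 8422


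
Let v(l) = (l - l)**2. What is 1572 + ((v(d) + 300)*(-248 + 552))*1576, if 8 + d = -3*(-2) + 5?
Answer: 143732772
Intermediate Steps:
d = 3 (d = -8 + (-3*(-2) + 5) = -8 + (6 + 5) = -8 + 11 = 3)
v(l) = 0 (v(l) = 0**2 = 0)
1572 + ((v(d) + 300)*(-248 + 552))*1576 = 1572 + ((0 + 300)*(-248 + 552))*1576 = 1572 + (300*304)*1576 = 1572 + 91200*1576 = 1572 + 143731200 = 143732772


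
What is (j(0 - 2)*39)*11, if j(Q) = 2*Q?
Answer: -1716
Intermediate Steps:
(j(0 - 2)*39)*11 = ((2*(0 - 2))*39)*11 = ((2*(-2))*39)*11 = -4*39*11 = -156*11 = -1716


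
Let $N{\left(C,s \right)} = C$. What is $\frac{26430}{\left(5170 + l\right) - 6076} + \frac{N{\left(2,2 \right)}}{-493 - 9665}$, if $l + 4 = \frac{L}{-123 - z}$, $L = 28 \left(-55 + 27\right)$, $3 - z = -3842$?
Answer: $- \frac{33291242191}{1145979849} \approx -29.05$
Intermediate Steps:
$z = 3845$ ($z = 3 - -3842 = 3 + 3842 = 3845$)
$L = -784$ ($L = 28 \left(-28\right) = -784$)
$l = - \frac{943}{248}$ ($l = -4 - \frac{784}{-123 - 3845} = -4 - \frac{784}{-3968} = -4 - - \frac{49}{248} = -4 + \frac{49}{248} = - \frac{943}{248} \approx -3.8024$)
$\frac{26430}{\left(5170 + l\right) - 6076} + \frac{N{\left(2,2 \right)}}{-493 - 9665} = \frac{26430}{\left(5170 - \frac{943}{248}\right) - 6076} + \frac{2}{-493 - 9665} = \frac{26430}{\frac{1281217}{248} - 6076} + \frac{2}{-493 - 9665} = \frac{26430}{- \frac{225631}{248}} + \frac{2}{-10158} = 26430 \left(- \frac{248}{225631}\right) + 2 \left(- \frac{1}{10158}\right) = - \frac{6554640}{225631} - \frac{1}{5079} = - \frac{33291242191}{1145979849}$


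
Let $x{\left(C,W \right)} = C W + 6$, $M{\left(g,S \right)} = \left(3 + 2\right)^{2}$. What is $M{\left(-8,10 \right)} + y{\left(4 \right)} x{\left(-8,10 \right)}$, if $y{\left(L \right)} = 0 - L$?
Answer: $321$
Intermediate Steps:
$M{\left(g,S \right)} = 25$ ($M{\left(g,S \right)} = 5^{2} = 25$)
$x{\left(C,W \right)} = 6 + C W$
$y{\left(L \right)} = - L$
$M{\left(-8,10 \right)} + y{\left(4 \right)} x{\left(-8,10 \right)} = 25 + \left(-1\right) 4 \left(6 - 80\right) = 25 - 4 \left(6 - 80\right) = 25 - -296 = 25 + 296 = 321$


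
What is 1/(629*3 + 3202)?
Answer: 1/5089 ≈ 0.00019650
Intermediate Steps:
1/(629*3 + 3202) = 1/(1887 + 3202) = 1/5089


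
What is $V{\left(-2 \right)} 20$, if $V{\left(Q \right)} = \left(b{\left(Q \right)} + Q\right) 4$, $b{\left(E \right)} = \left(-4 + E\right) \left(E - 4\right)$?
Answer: $2720$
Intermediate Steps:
$b{\left(E \right)} = \left(-4 + E\right)^{2}$ ($b{\left(E \right)} = \left(-4 + E\right) \left(-4 + E\right) = \left(-4 + E\right)^{2}$)
$V{\left(Q \right)} = 4 Q + 4 \left(-4 + Q\right)^{2}$ ($V{\left(Q \right)} = \left(\left(-4 + Q\right)^{2} + Q\right) 4 = \left(Q + \left(-4 + Q\right)^{2}\right) 4 = 4 Q + 4 \left(-4 + Q\right)^{2}$)
$V{\left(-2 \right)} 20 = \left(4 \left(-2\right) + 4 \left(-4 - 2\right)^{2}\right) 20 = \left(-8 + 4 \left(-6\right)^{2}\right) 20 = \left(-8 + 4 \cdot 36\right) 20 = \left(-8 + 144\right) 20 = 136 \cdot 20 = 2720$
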